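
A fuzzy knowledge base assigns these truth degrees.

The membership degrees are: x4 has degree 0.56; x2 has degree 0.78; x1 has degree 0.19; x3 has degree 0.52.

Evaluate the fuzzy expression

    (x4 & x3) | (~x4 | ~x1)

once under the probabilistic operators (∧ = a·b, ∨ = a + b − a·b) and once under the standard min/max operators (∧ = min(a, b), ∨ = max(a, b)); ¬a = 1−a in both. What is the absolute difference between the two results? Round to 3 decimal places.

0.115

Under probabilistic:
  x4 & x3 = a·b on (0.5600, 0.5200) = 0.2912
  ~x4 = 1 − 0.5600 = 0.4400
  ~x1 = 1 − 0.1900 = 0.8100
  ~x4 | ~x1 = a + b − a·b on (0.4400, 0.8100) = 0.8936
  (x4 & x3) | (~x4 | ~x1) = a + b − a·b on (0.2912, 0.8936) = 0.9246
  → value = 0.9246
Under standard min/max:
  x4 & x3 = min(a, b) on (0.56, 0.52) = 0.52
  ~x4 = 1 − 0.56 = 0.44
  ~x1 = 1 − 0.19 = 0.81
  ~x4 | ~x1 = max(a, b) on (0.44, 0.81) = 0.81
  (x4 & x3) | (~x4 | ~x1) = max(a, b) on (0.52, 0.81) = 0.81
  → value = 0.8100
|0.9246 − 0.8100| = 0.115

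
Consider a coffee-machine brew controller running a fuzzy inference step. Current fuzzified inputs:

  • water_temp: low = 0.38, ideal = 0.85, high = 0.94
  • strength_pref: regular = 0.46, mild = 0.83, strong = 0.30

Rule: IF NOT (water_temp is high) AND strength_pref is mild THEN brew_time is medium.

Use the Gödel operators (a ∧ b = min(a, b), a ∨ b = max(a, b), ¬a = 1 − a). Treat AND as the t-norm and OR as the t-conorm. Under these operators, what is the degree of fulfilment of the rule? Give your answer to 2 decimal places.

0.06

firing strength: ¬high=1−0.94=0.06, mild=0.83; AND[min(a, b)] → w = 0.06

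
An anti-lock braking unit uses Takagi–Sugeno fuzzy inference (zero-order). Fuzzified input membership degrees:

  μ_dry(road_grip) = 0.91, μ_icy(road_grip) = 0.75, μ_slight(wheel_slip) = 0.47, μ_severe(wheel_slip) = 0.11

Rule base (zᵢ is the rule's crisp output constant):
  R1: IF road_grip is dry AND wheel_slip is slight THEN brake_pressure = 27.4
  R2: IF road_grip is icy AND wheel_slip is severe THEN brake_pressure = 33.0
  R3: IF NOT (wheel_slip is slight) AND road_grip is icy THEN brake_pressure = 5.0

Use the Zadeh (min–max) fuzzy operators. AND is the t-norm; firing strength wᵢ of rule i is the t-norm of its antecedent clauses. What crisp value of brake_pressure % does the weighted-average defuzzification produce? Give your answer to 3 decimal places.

R1 (z=27.4): dry=0.91, slight=0.47; AND[min(a, b)] → w = 0.47
R2 (z=33.0): icy=0.75, severe=0.11; AND[min(a, b)] → w = 0.11
R3 (z=5.0): ¬slight=1−0.47=0.53, icy=0.75; AND[min(a, b)] → w = 0.53
Weighted average = (0.47·27.4 + 0.11·33.0 + 0.53·5.0) / (0.47 + 0.11 + 0.53)
  = 19.1580 / 1.1100 = 17.259

17.259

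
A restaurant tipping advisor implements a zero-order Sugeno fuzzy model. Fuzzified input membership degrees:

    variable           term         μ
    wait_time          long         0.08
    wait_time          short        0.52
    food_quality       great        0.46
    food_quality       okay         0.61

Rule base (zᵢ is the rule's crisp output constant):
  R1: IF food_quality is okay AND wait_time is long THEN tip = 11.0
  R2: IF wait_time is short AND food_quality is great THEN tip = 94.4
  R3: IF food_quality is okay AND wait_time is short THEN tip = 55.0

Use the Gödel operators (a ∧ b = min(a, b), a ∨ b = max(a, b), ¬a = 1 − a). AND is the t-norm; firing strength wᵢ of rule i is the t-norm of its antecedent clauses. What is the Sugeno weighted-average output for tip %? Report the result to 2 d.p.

R1 (z=11.0): okay=0.61, long=0.08; AND[min(a, b)] → w = 0.08
R2 (z=94.4): short=0.52, great=0.46; AND[min(a, b)] → w = 0.46
R3 (z=55.0): okay=0.61, short=0.52; AND[min(a, b)] → w = 0.52
Weighted average = (0.08·11.0 + 0.46·94.4 + 0.52·55.0) / (0.08 + 0.46 + 0.52)
  = 72.9040 / 1.0600 = 68.78

68.78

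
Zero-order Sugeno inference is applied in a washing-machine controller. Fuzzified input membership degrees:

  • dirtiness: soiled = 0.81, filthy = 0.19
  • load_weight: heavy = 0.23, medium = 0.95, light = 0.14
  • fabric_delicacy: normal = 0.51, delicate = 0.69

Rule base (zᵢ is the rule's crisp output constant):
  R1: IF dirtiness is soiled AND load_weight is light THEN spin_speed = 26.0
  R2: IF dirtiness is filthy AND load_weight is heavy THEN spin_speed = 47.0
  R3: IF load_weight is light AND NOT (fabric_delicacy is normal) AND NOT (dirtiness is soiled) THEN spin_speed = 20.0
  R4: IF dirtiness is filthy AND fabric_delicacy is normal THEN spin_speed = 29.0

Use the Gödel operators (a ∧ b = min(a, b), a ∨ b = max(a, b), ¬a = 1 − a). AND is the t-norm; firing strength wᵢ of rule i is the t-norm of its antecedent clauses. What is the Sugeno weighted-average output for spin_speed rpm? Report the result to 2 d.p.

R1 (z=26.0): soiled=0.81, light=0.14; AND[min(a, b)] → w = 0.14
R2 (z=47.0): filthy=0.19, heavy=0.23; AND[min(a, b)] → w = 0.19
R3 (z=20.0): light=0.14, ¬normal=1−0.51=0.49, ¬soiled=1−0.81=0.19; AND[min(a, b)] → w = 0.14
R4 (z=29.0): filthy=0.19, normal=0.51; AND[min(a, b)] → w = 0.19
Weighted average = (0.14·26.0 + 0.19·47.0 + 0.14·20.0 + 0.19·29.0) / (0.14 + 0.19 + 0.14 + 0.19)
  = 20.8800 / 0.6600 = 31.64

31.64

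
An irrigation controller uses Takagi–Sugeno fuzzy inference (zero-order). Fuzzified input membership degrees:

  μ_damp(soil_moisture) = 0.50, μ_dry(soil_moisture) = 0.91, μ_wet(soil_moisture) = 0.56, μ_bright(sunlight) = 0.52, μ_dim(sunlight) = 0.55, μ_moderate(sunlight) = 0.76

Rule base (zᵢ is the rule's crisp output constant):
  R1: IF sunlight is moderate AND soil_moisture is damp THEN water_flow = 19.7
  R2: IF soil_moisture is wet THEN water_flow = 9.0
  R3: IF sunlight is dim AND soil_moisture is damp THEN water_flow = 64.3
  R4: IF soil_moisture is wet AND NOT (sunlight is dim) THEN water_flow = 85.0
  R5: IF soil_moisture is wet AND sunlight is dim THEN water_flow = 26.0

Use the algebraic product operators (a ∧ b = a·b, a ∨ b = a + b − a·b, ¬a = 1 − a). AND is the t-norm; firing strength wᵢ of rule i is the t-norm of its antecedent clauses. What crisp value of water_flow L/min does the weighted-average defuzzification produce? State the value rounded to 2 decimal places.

R1 (z=19.7): moderate=0.76, damp=0.50; AND[a·b] → w = 0.3800
R2 (z=9.0): wet=0.56 → w = 0.5600
R3 (z=64.3): dim=0.55, damp=0.50; AND[a·b] → w = 0.2750
R4 (z=85.0): wet=0.56, ¬dim=1−0.55=0.45; AND[a·b] → w = 0.2520
R5 (z=26.0): wet=0.56, dim=0.55; AND[a·b] → w = 0.3080
Weighted average = (0.3800·19.7 + 0.5600·9.0 + 0.2750·64.3 + 0.2520·85.0 + 0.3080·26.0) / (0.3800 + 0.5600 + 0.2750 + 0.2520 + 0.3080)
  = 59.6365 / 1.7750 = 33.60

33.60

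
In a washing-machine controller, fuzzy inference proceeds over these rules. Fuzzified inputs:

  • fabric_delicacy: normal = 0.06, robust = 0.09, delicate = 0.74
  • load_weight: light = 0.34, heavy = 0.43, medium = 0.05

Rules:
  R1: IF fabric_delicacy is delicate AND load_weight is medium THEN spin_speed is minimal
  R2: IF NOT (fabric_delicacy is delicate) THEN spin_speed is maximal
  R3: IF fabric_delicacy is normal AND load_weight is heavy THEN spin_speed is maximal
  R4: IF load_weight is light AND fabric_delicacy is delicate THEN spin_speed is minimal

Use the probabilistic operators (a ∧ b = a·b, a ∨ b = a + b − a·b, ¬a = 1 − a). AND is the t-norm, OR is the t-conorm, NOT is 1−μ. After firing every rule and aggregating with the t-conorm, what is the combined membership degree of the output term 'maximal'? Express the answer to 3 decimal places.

R1: delicate=0.74, medium=0.05; AND[a·b] → w = 0.0370
R2: ¬delicate=1−0.74=0.26 → w = 0.2600
R3: normal=0.06, heavy=0.43; AND[a·b] → w = 0.0258
R4: light=0.34, delicate=0.74; AND[a·b] → w = 0.2516
Rules with consequent 'maximal': {R2, R3} → strengths 0.2600, 0.0258
Aggregate via t-conorm [a + b − a·b]: 0.2791

0.279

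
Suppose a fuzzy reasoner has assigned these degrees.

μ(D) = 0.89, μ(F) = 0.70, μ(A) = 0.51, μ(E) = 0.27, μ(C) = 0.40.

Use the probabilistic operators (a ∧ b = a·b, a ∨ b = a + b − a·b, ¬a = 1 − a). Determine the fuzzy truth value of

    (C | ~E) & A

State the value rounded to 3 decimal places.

0.427

~E = 1 − 0.2700 = 0.7300
C | ~E = a + b − a·b on (0.4000, 0.7300) = 0.8380
(C | ~E) & A = a·b on (0.8380, 0.5100) = 0.4274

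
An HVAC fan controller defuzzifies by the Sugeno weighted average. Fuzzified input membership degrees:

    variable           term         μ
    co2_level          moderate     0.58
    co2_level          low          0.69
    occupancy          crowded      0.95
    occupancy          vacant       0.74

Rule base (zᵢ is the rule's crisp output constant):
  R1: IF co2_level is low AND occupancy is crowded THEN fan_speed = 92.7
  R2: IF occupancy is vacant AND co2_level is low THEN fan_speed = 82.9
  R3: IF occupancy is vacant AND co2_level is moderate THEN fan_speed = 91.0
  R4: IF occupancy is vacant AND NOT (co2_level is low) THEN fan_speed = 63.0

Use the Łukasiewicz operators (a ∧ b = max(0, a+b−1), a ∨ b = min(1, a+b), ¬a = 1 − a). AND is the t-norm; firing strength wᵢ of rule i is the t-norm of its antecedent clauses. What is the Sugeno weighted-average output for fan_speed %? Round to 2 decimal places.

R1 (z=92.7): low=0.69, crowded=0.95; AND[max(0, a+b−1)] → w = 0.64
R2 (z=82.9): vacant=0.74, low=0.69; AND[max(0, a+b−1)] → w = 0.43
R3 (z=91.0): vacant=0.74, moderate=0.58; AND[max(0, a+b−1)] → w = 0.32
R4 (z=63.0): vacant=0.74, ¬low=1−0.69=0.31; AND[max(0, a+b−1)] → w = 0.05
Weighted average = (0.64·92.7 + 0.43·82.9 + 0.32·91.0 + 0.05·63.0) / (0.64 + 0.43 + 0.32 + 0.05)
  = 127.2450 / 1.4400 = 88.36

88.36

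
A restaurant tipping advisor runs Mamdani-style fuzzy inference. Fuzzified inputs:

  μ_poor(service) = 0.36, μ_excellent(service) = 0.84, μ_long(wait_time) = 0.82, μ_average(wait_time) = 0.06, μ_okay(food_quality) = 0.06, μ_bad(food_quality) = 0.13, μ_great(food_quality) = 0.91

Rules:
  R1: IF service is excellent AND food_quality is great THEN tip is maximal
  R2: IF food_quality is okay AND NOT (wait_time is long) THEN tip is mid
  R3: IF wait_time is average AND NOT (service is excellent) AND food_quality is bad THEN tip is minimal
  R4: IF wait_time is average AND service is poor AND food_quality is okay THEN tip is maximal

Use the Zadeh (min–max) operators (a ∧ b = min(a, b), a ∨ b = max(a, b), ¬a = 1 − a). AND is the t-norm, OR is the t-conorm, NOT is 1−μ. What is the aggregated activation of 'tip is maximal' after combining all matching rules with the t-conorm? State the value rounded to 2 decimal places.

0.84

R1: excellent=0.84, great=0.91; AND[min(a, b)] → w = 0.84
R2: okay=0.06, ¬long=1−0.82=0.18; AND[min(a, b)] → w = 0.06
R3: average=0.06, ¬excellent=1−0.84=0.16, bad=0.13; AND[min(a, b)] → w = 0.06
R4: average=0.06, poor=0.36, okay=0.06; AND[min(a, b)] → w = 0.06
Rules with consequent 'maximal': {R1, R4} → strengths 0.84, 0.06
Aggregate via t-conorm [max(a, b)]: 0.84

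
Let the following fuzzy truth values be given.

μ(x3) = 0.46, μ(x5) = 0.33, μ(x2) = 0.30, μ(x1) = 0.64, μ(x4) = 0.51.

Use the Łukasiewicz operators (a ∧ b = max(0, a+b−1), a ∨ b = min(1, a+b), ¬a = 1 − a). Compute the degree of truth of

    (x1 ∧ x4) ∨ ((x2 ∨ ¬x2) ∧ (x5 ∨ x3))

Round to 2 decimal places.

x1 ∧ x4 = max(0, a+b−1) on (0.64, 0.51) = 0.15
¬x2 = 1 − 0.30 = 0.70
x2 ∨ ¬x2 = min(1, a+b) on (0.30, 0.70) = 1.00
x5 ∨ x3 = min(1, a+b) on (0.33, 0.46) = 0.79
(x2 ∨ ¬x2) ∧ (x5 ∨ x3) = max(0, a+b−1) on (1.00, 0.79) = 0.79
(x1 ∧ x4) ∨ ((x2 ∨ ¬x2) ∧ (x5 ∨ x3)) = min(1, a+b) on (0.15, 0.79) = 0.94

0.94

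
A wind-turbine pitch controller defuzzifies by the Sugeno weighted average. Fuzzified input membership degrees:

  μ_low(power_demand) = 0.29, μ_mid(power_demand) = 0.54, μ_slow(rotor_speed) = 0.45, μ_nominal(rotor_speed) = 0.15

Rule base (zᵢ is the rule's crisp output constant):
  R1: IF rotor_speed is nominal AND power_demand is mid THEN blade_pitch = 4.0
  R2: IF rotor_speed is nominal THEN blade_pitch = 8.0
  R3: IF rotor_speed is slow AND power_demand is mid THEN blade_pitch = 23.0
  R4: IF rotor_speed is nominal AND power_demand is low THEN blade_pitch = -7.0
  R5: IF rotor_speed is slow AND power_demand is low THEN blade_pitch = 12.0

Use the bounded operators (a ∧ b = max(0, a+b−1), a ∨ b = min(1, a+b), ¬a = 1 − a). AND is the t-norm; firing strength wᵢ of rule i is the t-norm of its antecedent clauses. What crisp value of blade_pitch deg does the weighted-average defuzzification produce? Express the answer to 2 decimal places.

8.00

R1 (z=4.0): nominal=0.15, mid=0.54; AND[max(0, a+b−1)] → w = 0.00
R2 (z=8.0): nominal=0.15 → w = 0.15
R3 (z=23.0): slow=0.45, mid=0.54; AND[max(0, a+b−1)] → w = 0.00
R4 (z=-7.0): nominal=0.15, low=0.29; AND[max(0, a+b−1)] → w = 0.00
R5 (z=12.0): slow=0.45, low=0.29; AND[max(0, a+b−1)] → w = 0.00
Weighted average = (0.00·4.0 + 0.15·8.0 + 0.00·23.0 + 0.00·-7.0 + 0.00·12.0) / (0.00 + 0.15 + 0.00 + 0.00 + 0.00)
  = 1.2000 / 0.1500 = 8.00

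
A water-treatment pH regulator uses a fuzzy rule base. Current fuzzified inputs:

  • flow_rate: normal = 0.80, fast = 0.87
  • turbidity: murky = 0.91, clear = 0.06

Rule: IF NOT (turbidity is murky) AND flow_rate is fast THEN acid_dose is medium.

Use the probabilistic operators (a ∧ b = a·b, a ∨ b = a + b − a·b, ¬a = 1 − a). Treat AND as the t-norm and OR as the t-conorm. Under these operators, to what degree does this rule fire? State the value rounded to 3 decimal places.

0.078

firing strength: ¬murky=1−0.91=0.09, fast=0.87; AND[a·b] → w = 0.0783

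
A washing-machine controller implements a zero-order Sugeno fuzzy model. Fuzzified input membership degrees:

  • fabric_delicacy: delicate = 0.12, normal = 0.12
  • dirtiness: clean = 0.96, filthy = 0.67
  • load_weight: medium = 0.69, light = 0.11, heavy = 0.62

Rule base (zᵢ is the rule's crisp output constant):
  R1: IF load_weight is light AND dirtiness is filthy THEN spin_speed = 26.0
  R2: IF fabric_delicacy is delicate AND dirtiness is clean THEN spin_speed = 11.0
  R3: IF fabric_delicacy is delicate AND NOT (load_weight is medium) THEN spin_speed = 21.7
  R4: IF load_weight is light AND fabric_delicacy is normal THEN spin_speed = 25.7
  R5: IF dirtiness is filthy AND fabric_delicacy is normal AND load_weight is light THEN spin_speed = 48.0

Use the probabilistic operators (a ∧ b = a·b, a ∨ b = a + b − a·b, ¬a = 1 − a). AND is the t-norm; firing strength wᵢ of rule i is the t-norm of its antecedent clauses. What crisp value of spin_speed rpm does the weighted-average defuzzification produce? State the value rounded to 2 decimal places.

19.16

R1 (z=26.0): light=0.11, filthy=0.67; AND[a·b] → w = 0.0737
R2 (z=11.0): delicate=0.12, clean=0.96; AND[a·b] → w = 0.1152
R3 (z=21.7): delicate=0.12, ¬medium=1−0.69=0.31; AND[a·b] → w = 0.0372
R4 (z=25.7): light=0.11, normal=0.12; AND[a·b] → w = 0.0132
R5 (z=48.0): filthy=0.67, normal=0.12, light=0.11; AND[a·b] → w = 0.0088
Weighted average = (0.0737·26.0 + 0.1152·11.0 + 0.0372·21.7 + 0.0132·25.7 + 0.0088·48.0) / (0.0737 + 0.1152 + 0.0372 + 0.0132 + 0.0088)
  = 4.7544 / 0.2481 = 19.16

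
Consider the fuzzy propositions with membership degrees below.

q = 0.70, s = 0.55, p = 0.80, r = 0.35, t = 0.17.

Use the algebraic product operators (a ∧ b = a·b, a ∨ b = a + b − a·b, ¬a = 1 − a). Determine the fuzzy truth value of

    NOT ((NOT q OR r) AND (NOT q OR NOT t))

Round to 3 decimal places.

NOT q = 1 − 0.7000 = 0.3000
NOT q OR r = a + b − a·b on (0.3000, 0.3500) = 0.5450
NOT q = 1 − 0.7000 = 0.3000
NOT t = 1 − 0.1700 = 0.8300
NOT q OR NOT t = a + b − a·b on (0.3000, 0.8300) = 0.8810
(NOT q OR r) AND (NOT q OR NOT t) = a·b on (0.5450, 0.8810) = 0.4801
NOT ((NOT q OR r) AND (NOT q OR NOT t)) = 1 − 0.4801 = 0.5199

0.520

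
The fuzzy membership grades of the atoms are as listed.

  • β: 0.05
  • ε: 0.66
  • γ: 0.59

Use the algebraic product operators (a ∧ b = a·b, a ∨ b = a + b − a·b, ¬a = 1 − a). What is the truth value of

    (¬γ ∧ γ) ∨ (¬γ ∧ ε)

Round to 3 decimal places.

0.447

¬γ = 1 − 0.5900 = 0.4100
¬γ ∧ γ = a·b on (0.4100, 0.5900) = 0.2419
¬γ = 1 − 0.5900 = 0.4100
¬γ ∧ ε = a·b on (0.4100, 0.6600) = 0.2706
(¬γ ∧ γ) ∨ (¬γ ∧ ε) = a + b − a·b on (0.2419, 0.2706) = 0.4470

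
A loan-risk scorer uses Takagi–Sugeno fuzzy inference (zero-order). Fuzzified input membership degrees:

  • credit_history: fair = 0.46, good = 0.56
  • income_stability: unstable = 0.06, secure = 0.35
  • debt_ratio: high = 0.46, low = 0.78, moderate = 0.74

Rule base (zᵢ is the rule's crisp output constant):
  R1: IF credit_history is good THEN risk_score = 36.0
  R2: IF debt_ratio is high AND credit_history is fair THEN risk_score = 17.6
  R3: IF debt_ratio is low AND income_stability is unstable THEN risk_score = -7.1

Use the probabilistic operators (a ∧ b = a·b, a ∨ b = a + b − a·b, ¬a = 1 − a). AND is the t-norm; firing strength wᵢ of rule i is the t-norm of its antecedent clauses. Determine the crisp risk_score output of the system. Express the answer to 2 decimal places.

R1 (z=36.0): good=0.56 → w = 0.5600
R2 (z=17.6): high=0.46, fair=0.46; AND[a·b] → w = 0.2116
R3 (z=-7.1): low=0.78, unstable=0.06; AND[a·b] → w = 0.0468
Weighted average = (0.5600·36.0 + 0.2116·17.6 + 0.0468·-7.1) / (0.5600 + 0.2116 + 0.0468)
  = 23.5519 / 0.8184 = 28.78

28.78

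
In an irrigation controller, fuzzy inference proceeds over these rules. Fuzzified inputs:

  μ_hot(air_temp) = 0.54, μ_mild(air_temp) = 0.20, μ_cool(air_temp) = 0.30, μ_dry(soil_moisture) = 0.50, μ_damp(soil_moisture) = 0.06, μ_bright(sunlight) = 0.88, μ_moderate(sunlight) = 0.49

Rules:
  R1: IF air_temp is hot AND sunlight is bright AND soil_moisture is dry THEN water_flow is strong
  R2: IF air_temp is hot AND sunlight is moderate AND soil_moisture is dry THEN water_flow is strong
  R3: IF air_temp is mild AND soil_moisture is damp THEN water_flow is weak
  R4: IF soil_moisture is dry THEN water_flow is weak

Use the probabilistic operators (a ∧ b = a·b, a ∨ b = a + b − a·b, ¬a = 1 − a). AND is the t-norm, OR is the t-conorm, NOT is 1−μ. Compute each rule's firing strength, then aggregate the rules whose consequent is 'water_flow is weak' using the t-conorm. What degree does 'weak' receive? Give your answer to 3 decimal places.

0.506

R1: hot=0.54, bright=0.88, dry=0.50; AND[a·b] → w = 0.2376
R2: hot=0.54, moderate=0.49, dry=0.50; AND[a·b] → w = 0.1323
R3: mild=0.20, damp=0.06; AND[a·b] → w = 0.0120
R4: dry=0.50 → w = 0.5000
Rules with consequent 'weak': {R3, R4} → strengths 0.0120, 0.5000
Aggregate via t-conorm [a + b − a·b]: 0.5060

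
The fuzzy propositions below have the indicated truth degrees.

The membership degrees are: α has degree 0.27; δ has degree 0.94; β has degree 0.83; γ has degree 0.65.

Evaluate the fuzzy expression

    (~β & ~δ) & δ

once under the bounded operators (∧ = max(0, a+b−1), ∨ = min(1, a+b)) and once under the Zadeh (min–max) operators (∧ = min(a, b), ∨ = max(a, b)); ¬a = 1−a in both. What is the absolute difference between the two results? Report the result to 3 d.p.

Under bounded:
  ~β = 1 − 0.83 = 0.17
  ~δ = 1 − 0.94 = 0.06
  ~β & ~δ = max(0, a+b−1) on (0.17, 0.06) = 0.00
  (~β & ~δ) & δ = max(0, a+b−1) on (0.00, 0.94) = 0.00
  → value = 0.0000
Under Zadeh (min–max):
  ~β = 1 − 0.83 = 0.17
  ~δ = 1 − 0.94 = 0.06
  ~β & ~δ = min(a, b) on (0.17, 0.06) = 0.06
  (~β & ~δ) & δ = min(a, b) on (0.06, 0.94) = 0.06
  → value = 0.0600
|0.0000 − 0.0600| = 0.060

0.060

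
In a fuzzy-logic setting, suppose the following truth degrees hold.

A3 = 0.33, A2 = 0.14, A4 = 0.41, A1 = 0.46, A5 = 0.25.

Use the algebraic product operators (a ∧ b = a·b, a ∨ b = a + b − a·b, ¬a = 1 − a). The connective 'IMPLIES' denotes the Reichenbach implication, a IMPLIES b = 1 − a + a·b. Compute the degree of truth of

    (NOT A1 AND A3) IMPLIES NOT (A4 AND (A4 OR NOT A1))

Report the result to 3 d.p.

NOT A1 = 1 − 0.4600 = 0.5400
NOT A1 AND A3 = a·b on (0.5400, 0.3300) = 0.1782
NOT A1 = 1 − 0.4600 = 0.5400
A4 OR NOT A1 = a + b − a·b on (0.4100, 0.5400) = 0.7286
A4 AND (A4 OR NOT A1) = a·b on (0.4100, 0.7286) = 0.2987
NOT (A4 AND (A4 OR NOT A1)) = 1 − 0.2987 = 0.7013
(NOT A1 AND A3) IMPLIES NOT (A4 AND (A4 OR NOT A1))  [Reichenbach: 1 − a + a·b] with a=0.1782, b=0.7013 → 0.9468

0.947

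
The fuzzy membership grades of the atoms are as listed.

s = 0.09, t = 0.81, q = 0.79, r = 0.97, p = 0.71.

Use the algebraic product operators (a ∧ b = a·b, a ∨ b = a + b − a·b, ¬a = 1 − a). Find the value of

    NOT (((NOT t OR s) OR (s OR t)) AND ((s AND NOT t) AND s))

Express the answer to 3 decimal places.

NOT t = 1 − 0.8100 = 0.1900
NOT t OR s = a + b − a·b on (0.1900, 0.0900) = 0.2629
s OR t = a + b − a·b on (0.0900, 0.8100) = 0.8271
(NOT t OR s) OR (s OR t) = a + b − a·b on (0.2629, 0.8271) = 0.8726
NOT t = 1 − 0.8100 = 0.1900
s AND NOT t = a·b on (0.0900, 0.1900) = 0.0171
(s AND NOT t) AND s = a·b on (0.0171, 0.0900) = 0.0015
((NOT t OR s) OR (s OR t)) AND ((s AND NOT t) AND s) = a·b on (0.8726, 0.0015) = 0.0013
NOT (((NOT t OR s) OR (s OR t)) AND ((s AND NOT t) AND s)) = 1 − 0.0013 = 0.9987

0.999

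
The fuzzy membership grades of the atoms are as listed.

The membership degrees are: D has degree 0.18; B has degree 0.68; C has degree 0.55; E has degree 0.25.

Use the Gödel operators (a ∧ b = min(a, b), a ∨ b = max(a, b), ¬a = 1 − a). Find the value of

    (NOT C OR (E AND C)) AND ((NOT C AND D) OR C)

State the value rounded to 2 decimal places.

0.45

NOT C = 1 − 0.55 = 0.45
E AND C = min(a, b) on (0.25, 0.55) = 0.25
NOT C OR (E AND C) = max(a, b) on (0.45, 0.25) = 0.45
NOT C = 1 − 0.55 = 0.45
NOT C AND D = min(a, b) on (0.45, 0.18) = 0.18
(NOT C AND D) OR C = max(a, b) on (0.18, 0.55) = 0.55
(NOT C OR (E AND C)) AND ((NOT C AND D) OR C) = min(a, b) on (0.45, 0.55) = 0.45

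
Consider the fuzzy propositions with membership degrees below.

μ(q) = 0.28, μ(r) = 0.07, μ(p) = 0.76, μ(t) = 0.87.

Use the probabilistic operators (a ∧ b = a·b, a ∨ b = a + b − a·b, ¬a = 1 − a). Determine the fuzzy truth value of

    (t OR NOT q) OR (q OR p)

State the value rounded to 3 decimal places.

0.994

NOT q = 1 − 0.2800 = 0.7200
t OR NOT q = a + b − a·b on (0.8700, 0.7200) = 0.9636
q OR p = a + b − a·b on (0.2800, 0.7600) = 0.8272
(t OR NOT q) OR (q OR p) = a + b − a·b on (0.9636, 0.8272) = 0.9937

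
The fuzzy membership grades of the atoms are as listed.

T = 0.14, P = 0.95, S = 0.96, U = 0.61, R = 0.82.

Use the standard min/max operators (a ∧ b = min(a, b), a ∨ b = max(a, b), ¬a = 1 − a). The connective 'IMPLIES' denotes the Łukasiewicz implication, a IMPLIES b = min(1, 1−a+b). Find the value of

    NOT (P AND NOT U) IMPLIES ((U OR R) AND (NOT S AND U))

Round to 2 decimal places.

NOT U = 1 − 0.61 = 0.39
P AND NOT U = min(a, b) on (0.95, 0.39) = 0.39
NOT (P AND NOT U) = 1 − 0.39 = 0.61
U OR R = max(a, b) on (0.61, 0.82) = 0.82
NOT S = 1 − 0.96 = 0.04
NOT S AND U = min(a, b) on (0.04, 0.61) = 0.04
(U OR R) AND (NOT S AND U) = min(a, b) on (0.82, 0.04) = 0.04
NOT (P AND NOT U) IMPLIES ((U OR R) AND (NOT S AND U))  [Łukasiewicz: min(1, 1−a+b)] with a=0.61, b=0.04 → 0.43

0.43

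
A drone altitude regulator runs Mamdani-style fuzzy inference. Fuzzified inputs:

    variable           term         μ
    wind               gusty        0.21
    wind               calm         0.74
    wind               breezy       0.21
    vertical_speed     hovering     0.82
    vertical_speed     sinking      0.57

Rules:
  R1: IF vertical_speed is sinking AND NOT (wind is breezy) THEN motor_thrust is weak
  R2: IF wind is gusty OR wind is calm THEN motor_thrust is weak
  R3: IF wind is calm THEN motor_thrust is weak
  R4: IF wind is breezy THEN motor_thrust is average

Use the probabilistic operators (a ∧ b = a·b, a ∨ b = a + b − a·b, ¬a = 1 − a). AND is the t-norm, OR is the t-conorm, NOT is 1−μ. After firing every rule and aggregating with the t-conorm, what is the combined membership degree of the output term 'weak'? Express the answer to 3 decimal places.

R1: sinking=0.57, ¬breezy=1−0.21=0.79; AND[a·b] → w = 0.4503
R2: gusty=0.21, calm=0.74; OR[a + b − a·b] → w = 0.7946
R3: calm=0.74 → w = 0.7400
R4: breezy=0.21 → w = 0.2100
Rules with consequent 'weak': {R1, R2, R3} → strengths 0.4503, 0.7946, 0.7400
Aggregate via t-conorm [a + b − a·b]: 0.9706

0.971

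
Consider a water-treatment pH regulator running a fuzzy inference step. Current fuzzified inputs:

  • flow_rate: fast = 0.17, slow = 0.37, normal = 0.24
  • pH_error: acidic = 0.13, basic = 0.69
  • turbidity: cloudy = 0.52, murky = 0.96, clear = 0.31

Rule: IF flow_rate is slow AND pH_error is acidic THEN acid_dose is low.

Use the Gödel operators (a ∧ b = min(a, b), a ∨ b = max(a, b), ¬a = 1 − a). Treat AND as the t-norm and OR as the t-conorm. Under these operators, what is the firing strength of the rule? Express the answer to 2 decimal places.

0.13

firing strength: slow=0.37, acidic=0.13; AND[min(a, b)] → w = 0.13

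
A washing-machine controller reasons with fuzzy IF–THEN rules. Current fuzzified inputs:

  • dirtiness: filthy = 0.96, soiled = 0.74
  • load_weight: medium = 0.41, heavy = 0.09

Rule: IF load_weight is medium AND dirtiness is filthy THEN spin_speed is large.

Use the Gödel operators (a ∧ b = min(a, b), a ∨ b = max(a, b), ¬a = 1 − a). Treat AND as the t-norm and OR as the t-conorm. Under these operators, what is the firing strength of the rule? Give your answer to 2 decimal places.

0.41

firing strength: medium=0.41, filthy=0.96; AND[min(a, b)] → w = 0.41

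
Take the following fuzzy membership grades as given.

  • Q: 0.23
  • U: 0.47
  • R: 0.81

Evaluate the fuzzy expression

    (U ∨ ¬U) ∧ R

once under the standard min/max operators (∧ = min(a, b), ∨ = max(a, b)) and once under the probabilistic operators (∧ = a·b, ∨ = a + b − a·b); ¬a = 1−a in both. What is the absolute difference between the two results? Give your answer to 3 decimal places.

0.078

Under standard min/max:
  ¬U = 1 − 0.47 = 0.53
  U ∨ ¬U = max(a, b) on (0.47, 0.53) = 0.53
  (U ∨ ¬U) ∧ R = min(a, b) on (0.53, 0.81) = 0.53
  → value = 0.5300
Under probabilistic:
  ¬U = 1 − 0.4700 = 0.5300
  U ∨ ¬U = a + b − a·b on (0.4700, 0.5300) = 0.7509
  (U ∨ ¬U) ∧ R = a·b on (0.7509, 0.8100) = 0.6082
  → value = 0.6082
|0.5300 − 0.6082| = 0.078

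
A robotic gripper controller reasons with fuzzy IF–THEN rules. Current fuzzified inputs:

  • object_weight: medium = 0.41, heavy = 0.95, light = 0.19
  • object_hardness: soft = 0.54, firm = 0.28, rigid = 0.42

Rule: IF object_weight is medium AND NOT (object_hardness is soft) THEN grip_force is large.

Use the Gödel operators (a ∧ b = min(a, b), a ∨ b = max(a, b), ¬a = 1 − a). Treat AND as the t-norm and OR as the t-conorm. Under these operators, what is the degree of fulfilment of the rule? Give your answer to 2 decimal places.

0.41

firing strength: medium=0.41, ¬soft=1−0.54=0.46; AND[min(a, b)] → w = 0.41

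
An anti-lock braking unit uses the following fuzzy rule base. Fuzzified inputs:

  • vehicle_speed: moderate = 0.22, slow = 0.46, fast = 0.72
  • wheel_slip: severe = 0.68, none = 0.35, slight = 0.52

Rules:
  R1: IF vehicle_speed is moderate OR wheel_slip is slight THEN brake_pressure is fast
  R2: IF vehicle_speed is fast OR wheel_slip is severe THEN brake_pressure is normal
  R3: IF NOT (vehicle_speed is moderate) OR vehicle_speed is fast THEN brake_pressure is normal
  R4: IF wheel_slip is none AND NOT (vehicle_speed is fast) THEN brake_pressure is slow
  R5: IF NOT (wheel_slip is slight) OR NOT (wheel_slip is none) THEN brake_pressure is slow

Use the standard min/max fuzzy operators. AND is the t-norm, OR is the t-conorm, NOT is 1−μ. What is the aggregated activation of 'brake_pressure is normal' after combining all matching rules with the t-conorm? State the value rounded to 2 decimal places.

0.78

R1: moderate=0.22, slight=0.52; OR[max(a, b)] → w = 0.52
R2: fast=0.72, severe=0.68; OR[max(a, b)] → w = 0.72
R3: ¬moderate=1−0.22=0.78, fast=0.72; OR[max(a, b)] → w = 0.78
R4: none=0.35, ¬fast=1−0.72=0.28; AND[min(a, b)] → w = 0.28
R5: ¬slight=1−0.52=0.48, ¬none=1−0.35=0.65; OR[max(a, b)] → w = 0.65
Rules with consequent 'normal': {R2, R3} → strengths 0.72, 0.78
Aggregate via t-conorm [max(a, b)]: 0.78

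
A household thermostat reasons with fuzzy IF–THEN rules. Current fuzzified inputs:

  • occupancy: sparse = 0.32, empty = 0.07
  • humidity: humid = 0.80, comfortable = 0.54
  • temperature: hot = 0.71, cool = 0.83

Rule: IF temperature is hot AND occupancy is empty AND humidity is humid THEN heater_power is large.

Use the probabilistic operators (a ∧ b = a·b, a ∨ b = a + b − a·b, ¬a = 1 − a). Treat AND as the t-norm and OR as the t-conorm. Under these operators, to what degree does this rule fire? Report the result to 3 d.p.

0.040

firing strength: hot=0.71, empty=0.07, humid=0.80; AND[a·b] → w = 0.0398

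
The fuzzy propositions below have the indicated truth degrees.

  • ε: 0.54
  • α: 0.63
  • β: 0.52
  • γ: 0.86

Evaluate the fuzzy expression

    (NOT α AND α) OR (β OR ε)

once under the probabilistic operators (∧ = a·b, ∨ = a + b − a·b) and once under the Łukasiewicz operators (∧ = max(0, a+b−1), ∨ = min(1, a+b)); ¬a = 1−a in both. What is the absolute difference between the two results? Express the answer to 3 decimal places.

Under probabilistic:
  NOT α = 1 − 0.6300 = 0.3700
  NOT α AND α = a·b on (0.3700, 0.6300) = 0.2331
  β OR ε = a + b − a·b on (0.5200, 0.5400) = 0.7792
  (NOT α AND α) OR (β OR ε) = a + b − a·b on (0.2331, 0.7792) = 0.8307
  → value = 0.8307
Under Łukasiewicz:
  NOT α = 1 − 0.63 = 0.37
  NOT α AND α = max(0, a+b−1) on (0.37, 0.63) = 0.00
  β OR ε = min(1, a+b) on (0.52, 0.54) = 1.00
  (NOT α AND α) OR (β OR ε) = min(1, a+b) on (0.00, 1.00) = 1.00
  → value = 1.0000
|0.8307 − 1.0000| = 0.169

0.169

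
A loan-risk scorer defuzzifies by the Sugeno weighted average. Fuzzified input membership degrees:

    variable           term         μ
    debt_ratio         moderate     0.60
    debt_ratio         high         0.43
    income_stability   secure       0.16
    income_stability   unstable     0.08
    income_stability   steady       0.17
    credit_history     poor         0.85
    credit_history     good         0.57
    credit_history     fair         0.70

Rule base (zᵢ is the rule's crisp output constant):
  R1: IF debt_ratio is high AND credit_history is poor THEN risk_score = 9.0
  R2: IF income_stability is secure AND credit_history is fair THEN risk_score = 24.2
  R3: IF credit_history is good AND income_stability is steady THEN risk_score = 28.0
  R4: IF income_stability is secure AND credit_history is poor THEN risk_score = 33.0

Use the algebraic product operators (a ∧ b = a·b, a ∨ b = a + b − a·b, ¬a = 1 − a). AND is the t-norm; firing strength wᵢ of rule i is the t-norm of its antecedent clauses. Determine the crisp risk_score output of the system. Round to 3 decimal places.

18.583

R1 (z=9.0): high=0.43, poor=0.85; AND[a·b] → w = 0.3655
R2 (z=24.2): secure=0.16, fair=0.70; AND[a·b] → w = 0.1120
R3 (z=28.0): good=0.57, steady=0.17; AND[a·b] → w = 0.0969
R4 (z=33.0): secure=0.16, poor=0.85; AND[a·b] → w = 0.1360
Weighted average = (0.3655·9.0 + 0.1120·24.2 + 0.0969·28.0 + 0.1360·33.0) / (0.3655 + 0.1120 + 0.0969 + 0.1360)
  = 13.2011 / 0.7104 = 18.583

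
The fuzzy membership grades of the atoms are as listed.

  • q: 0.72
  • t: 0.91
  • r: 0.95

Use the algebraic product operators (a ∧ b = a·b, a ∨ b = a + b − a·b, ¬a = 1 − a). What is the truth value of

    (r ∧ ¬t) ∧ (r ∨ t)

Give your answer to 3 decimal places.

¬t = 1 − 0.9100 = 0.0900
r ∧ ¬t = a·b on (0.9500, 0.0900) = 0.0855
r ∨ t = a + b − a·b on (0.9500, 0.9100) = 0.9955
(r ∧ ¬t) ∧ (r ∨ t) = a·b on (0.0855, 0.9955) = 0.0851

0.085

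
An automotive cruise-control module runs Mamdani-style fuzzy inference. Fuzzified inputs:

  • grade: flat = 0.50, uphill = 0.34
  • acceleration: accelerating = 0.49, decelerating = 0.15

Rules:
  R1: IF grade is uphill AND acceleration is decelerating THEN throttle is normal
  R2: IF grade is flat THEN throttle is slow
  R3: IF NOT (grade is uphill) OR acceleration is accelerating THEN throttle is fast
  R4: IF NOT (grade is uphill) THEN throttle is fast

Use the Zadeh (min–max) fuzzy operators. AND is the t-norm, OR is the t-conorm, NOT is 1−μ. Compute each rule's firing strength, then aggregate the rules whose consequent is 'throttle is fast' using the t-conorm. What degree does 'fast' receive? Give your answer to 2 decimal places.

0.66

R1: uphill=0.34, decelerating=0.15; AND[min(a, b)] → w = 0.15
R2: flat=0.50 → w = 0.50
R3: ¬uphill=1−0.34=0.66, accelerating=0.49; OR[max(a, b)] → w = 0.66
R4: ¬uphill=1−0.34=0.66 → w = 0.66
Rules with consequent 'fast': {R3, R4} → strengths 0.66, 0.66
Aggregate via t-conorm [max(a, b)]: 0.66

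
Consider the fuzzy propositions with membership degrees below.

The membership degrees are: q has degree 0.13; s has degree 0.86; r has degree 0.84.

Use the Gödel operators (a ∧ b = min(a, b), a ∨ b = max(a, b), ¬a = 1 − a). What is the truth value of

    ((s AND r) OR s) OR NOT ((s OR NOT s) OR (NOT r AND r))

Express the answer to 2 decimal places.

s AND r = min(a, b) on (0.86, 0.84) = 0.84
(s AND r) OR s = max(a, b) on (0.84, 0.86) = 0.86
NOT s = 1 − 0.86 = 0.14
s OR NOT s = max(a, b) on (0.86, 0.14) = 0.86
NOT r = 1 − 0.84 = 0.16
NOT r AND r = min(a, b) on (0.16, 0.84) = 0.16
(s OR NOT s) OR (NOT r AND r) = max(a, b) on (0.86, 0.16) = 0.86
NOT ((s OR NOT s) OR (NOT r AND r)) = 1 − 0.86 = 0.14
((s AND r) OR s) OR NOT ((s OR NOT s) OR (NOT r AND r)) = max(a, b) on (0.86, 0.14) = 0.86

0.86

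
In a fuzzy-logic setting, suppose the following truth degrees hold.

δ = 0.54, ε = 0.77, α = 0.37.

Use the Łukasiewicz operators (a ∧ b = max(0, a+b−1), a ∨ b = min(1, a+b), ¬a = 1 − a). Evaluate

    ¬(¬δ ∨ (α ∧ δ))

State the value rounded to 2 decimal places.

¬δ = 1 − 0.54 = 0.46
α ∧ δ = max(0, a+b−1) on (0.37, 0.54) = 0.00
¬δ ∨ (α ∧ δ) = min(1, a+b) on (0.46, 0.00) = 0.46
¬(¬δ ∨ (α ∧ δ)) = 1 − 0.46 = 0.54

0.54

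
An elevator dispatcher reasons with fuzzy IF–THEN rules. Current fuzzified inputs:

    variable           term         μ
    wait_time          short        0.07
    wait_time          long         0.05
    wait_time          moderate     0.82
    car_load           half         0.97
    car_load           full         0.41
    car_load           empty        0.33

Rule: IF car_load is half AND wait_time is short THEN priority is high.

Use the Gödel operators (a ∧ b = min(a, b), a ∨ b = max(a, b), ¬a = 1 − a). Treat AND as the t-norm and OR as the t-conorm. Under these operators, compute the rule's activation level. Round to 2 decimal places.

0.07

firing strength: half=0.97, short=0.07; AND[min(a, b)] → w = 0.07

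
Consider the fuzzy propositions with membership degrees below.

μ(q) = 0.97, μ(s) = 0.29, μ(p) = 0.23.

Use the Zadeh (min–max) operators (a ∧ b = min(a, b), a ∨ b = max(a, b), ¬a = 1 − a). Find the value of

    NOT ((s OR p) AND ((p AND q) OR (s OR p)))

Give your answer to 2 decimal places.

0.71

s OR p = max(a, b) on (0.29, 0.23) = 0.29
p AND q = min(a, b) on (0.23, 0.97) = 0.23
s OR p = max(a, b) on (0.29, 0.23) = 0.29
(p AND q) OR (s OR p) = max(a, b) on (0.23, 0.29) = 0.29
(s OR p) AND ((p AND q) OR (s OR p)) = min(a, b) on (0.29, 0.29) = 0.29
NOT ((s OR p) AND ((p AND q) OR (s OR p))) = 1 − 0.29 = 0.71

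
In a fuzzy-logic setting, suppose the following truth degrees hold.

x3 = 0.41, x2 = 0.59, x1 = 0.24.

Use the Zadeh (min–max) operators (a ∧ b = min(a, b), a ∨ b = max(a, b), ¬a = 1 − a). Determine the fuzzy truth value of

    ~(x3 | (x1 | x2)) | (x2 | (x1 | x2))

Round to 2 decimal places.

0.59

x1 | x2 = max(a, b) on (0.24, 0.59) = 0.59
x3 | (x1 | x2) = max(a, b) on (0.41, 0.59) = 0.59
~(x3 | (x1 | x2)) = 1 − 0.59 = 0.41
x1 | x2 = max(a, b) on (0.24, 0.59) = 0.59
x2 | (x1 | x2) = max(a, b) on (0.59, 0.59) = 0.59
~(x3 | (x1 | x2)) | (x2 | (x1 | x2)) = max(a, b) on (0.41, 0.59) = 0.59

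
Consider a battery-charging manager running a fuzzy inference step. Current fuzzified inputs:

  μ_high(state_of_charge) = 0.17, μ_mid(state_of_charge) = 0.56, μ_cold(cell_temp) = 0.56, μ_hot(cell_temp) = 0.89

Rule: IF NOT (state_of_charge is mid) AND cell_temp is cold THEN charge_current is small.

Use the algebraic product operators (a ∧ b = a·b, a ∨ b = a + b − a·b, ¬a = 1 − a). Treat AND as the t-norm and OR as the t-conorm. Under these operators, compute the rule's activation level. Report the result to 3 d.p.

0.246

firing strength: ¬mid=1−0.56=0.44, cold=0.56; AND[a·b] → w = 0.2464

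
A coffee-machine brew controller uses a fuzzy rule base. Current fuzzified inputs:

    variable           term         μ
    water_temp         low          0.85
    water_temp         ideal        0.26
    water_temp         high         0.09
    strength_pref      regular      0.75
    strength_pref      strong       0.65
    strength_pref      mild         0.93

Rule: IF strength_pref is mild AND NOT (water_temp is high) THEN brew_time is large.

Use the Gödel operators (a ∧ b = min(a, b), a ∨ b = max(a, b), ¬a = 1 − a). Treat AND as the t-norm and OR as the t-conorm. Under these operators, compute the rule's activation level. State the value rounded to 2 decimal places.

0.91

firing strength: mild=0.93, ¬high=1−0.09=0.91; AND[min(a, b)] → w = 0.91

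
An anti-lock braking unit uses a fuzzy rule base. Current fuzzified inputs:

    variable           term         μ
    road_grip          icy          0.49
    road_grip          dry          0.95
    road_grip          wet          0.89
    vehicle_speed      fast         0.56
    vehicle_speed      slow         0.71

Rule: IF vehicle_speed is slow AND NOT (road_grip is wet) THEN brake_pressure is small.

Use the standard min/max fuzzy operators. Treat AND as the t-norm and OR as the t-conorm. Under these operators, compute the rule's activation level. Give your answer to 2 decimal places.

firing strength: slow=0.71, ¬wet=1−0.89=0.11; AND[min(a, b)] → w = 0.11

0.11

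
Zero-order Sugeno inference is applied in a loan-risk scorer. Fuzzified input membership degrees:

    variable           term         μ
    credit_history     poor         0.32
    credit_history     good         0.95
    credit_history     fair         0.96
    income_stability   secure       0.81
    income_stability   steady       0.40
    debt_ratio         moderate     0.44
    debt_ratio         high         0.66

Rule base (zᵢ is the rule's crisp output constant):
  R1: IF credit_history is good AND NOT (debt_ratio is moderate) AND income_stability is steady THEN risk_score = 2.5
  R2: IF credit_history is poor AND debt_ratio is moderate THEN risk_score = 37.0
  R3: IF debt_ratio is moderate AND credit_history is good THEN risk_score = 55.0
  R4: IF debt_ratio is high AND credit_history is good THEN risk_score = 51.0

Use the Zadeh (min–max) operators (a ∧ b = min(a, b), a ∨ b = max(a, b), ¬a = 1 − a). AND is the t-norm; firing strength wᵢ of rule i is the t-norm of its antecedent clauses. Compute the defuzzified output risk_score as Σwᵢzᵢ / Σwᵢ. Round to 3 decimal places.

38.846

R1 (z=2.5): good=0.95, ¬moderate=1−0.44=0.56, steady=0.40; AND[min(a, b)] → w = 0.40
R2 (z=37.0): poor=0.32, moderate=0.44; AND[min(a, b)] → w = 0.32
R3 (z=55.0): moderate=0.44, good=0.95; AND[min(a, b)] → w = 0.44
R4 (z=51.0): high=0.66, good=0.95; AND[min(a, b)] → w = 0.66
Weighted average = (0.40·2.5 + 0.32·37.0 + 0.44·55.0 + 0.66·51.0) / (0.40 + 0.32 + 0.44 + 0.66)
  = 70.7000 / 1.8200 = 38.846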